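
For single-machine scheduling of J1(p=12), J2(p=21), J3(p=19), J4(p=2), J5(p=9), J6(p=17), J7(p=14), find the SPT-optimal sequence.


SPT: sort by shortest processing time
  J4: p=2
  J5: p=9
  J1: p=12
  J7: p=14
  J6: p=17
  J3: p=19
  J2: p=21
Order: J4 → J5 → J1 → J7 → J6 → J3 → J2


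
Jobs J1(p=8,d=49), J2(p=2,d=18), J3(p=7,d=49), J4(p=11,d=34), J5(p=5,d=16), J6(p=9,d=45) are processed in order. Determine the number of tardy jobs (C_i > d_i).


Completion vs due date:
  J1: C=8, d=49 → on time
  J2: C=10, d=18 → on time
  J3: C=17, d=49 → on time
  J4: C=28, d=34 → on time
  J5: C=33, d=16 → TARDY
  J6: C=42, d=45 → on time
Tardy jobs: J5
Count = 1


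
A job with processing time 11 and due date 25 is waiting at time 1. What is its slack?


Slack = due - current_time - processing
= 25 - 1 - 11
= 13


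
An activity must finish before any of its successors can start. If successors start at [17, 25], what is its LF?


LF = min of all successor start times
Successors start at: [17, 25]
LF = min(17, 25)
= 17


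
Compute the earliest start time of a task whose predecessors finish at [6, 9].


ES = max of all predecessor completion times
Predecessors: [6, 9]
ES = max(6, 9)
= 9


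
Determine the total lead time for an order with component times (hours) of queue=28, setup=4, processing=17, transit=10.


Lead time = queue + setup + processing + transit
= 28 + 4 + 17 + 10
= 59 hours


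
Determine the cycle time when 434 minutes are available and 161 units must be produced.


Cycle time = available time / demand
= 434 / 161
= 2.70 min/unit


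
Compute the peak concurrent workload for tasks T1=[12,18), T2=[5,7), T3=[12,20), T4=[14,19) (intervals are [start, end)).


Check each time point for overlaps:
  t=14: 3 tasks active (T1, T3, T4)
Max concurrent = 3


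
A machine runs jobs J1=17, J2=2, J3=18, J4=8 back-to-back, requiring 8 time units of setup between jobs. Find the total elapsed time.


Makespan = Σ processing + (n-1) × setup
= (17 + 2 + 18 + 8) + (4-1)×8
= 45 + 24
= 69 time units


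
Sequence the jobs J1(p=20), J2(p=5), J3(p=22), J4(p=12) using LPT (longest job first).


LPT: sort by longest processing time first
  J3: p=22
  J1: p=20
  J4: p=12
  J2: p=5
Order: J3 → J1 → J4 → J2


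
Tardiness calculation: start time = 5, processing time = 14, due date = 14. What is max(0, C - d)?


Completion = start + processing = 5 + 14 = 19
Tardiness = max(0, C - d) = max(0, 19 - 14)
= max(0, 5)
= 5


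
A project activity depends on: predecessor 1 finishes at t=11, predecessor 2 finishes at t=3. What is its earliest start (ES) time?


ES = max of all predecessor completion times
Predecessors: [11, 3]
ES = max(11, 3)
= 11


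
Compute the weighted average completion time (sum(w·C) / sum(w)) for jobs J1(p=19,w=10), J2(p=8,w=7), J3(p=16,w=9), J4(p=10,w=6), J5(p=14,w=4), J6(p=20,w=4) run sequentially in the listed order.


Completion times:
  J1: C=19, w×C=10×19=190
  J2: C=27, w×C=7×27=189
  J3: C=43, w×C=9×43=387
  J4: C=53, w×C=6×53=318
  J5: C=67, w×C=4×67=268
  J6: C=87, w×C=4×87=348
Sum w×C = 1700
Sum w = 40
Weighted avg = 1700/40
= 42.50


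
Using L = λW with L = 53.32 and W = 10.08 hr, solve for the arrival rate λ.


Little's law: L = λW → λ = L / W
= 53.32 / 10.08
= 5.29 per hour


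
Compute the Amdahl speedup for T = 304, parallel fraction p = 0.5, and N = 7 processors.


Amdahl's law: T_p = T × ((1-p) + p/N)
= 304 × ((1-0.5) + 0.5/7)
= 304 × (0.50 + 0.0714)
= 304 × 0.5714
= 173.71
Speedup = 304/173.71
= 1.75×


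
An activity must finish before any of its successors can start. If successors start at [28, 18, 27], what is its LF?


LF = min of all successor start times
Successors start at: [28, 18, 27]
LF = min(28, 18, 27)
= 18


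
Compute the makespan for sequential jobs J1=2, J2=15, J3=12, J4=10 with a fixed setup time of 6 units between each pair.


Makespan = Σ processing + (n-1) × setup
= (2 + 15 + 12 + 10) + (4-1)×6
= 39 + 18
= 57 time units


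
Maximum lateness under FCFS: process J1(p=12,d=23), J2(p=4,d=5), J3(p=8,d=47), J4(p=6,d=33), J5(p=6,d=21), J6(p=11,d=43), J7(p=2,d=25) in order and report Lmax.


Lateness per job (L = C - d):
  J1: C=12, d=23, L=-11
  J2: C=16, d=5, L=11
  J3: C=24, d=47, L=-23
  J4: C=30, d=33, L=-3
  J5: C=36, d=21, L=15
  J6: C=47, d=43, L=4
  J7: C=49, d=25, L=24
Lmax = max(-11, 11, -23, -3, 15, 4, 24)
= 24


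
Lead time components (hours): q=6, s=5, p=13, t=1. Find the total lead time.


Lead time = queue + setup + processing + transit
= 6 + 5 + 13 + 1
= 25 hours


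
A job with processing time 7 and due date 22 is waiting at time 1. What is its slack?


Slack = due - current_time - processing
= 22 - 1 - 7
= 14


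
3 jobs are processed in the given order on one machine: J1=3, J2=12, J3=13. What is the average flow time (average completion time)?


Completion times:
  J1: completes at 3
  J2: completes at 15
  J3: completes at 28
Sum = 46
Average = 46/3
= 15.33


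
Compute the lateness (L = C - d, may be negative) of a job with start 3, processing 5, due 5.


Completion = 3 + 5 = 8
Lateness = C - d = 8 - 5
= 3


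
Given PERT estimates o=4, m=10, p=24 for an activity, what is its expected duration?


te = (o + 4m + p) / 6
= (4 + 4×10 + 24) / 6
= (4 + 40 + 24) / 6
= 68 / 6
= 11.33


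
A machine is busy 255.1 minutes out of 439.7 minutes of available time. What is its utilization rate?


Utilization = busy / total × 100
= 255.1 / 439.7 × 100
= 58.0%


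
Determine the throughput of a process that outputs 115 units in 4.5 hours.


Throughput = units / time
= 115 / 4.5
= 25.6 units/hour


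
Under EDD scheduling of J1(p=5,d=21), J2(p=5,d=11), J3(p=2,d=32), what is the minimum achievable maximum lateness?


EDD order: J2 → J1 → J3
Completion and lateness:
  J2: C=5, d=11, L=5-11=-6
  J1: C=10, d=21, L=10-21=-11
  J3: C=12, d=32, L=12-32=-20
Lmax = max(-6, -11, -20)
= -6


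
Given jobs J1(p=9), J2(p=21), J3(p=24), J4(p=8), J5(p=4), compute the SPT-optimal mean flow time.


SPT order: J5 → J4 → J1 → J2 → J3
Completion times:
  J5: C=4
  J4: C=12
  J1: C=21
  J2: C=42
  J3: C=66
Sum = 145, n = 5
Mean flow = 145/5
= 29.00


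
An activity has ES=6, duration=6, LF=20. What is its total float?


EF = ES + duration = 6 + 6 = 12
LS = LF - duration = 20 - 6 = 14
Total Float = LF - EF = 20 - 12
(or LS - ES = 14 - 6)
= 8


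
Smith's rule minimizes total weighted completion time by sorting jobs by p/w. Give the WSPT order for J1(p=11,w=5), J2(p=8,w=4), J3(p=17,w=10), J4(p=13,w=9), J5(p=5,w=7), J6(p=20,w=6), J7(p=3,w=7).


WSPT (Smith's rule): sort by p/w ascending
  J7: p/w = 3/7 = 0.429
  J5: p/w = 5/7 = 0.714
  J4: p/w = 13/9 = 1.444
  J3: p/w = 17/10 = 1.700
  J2: p/w = 8/4 = 2.000
  J1: p/w = 11/5 = 2.200
  J6: p/w = 20/6 = 3.333
Order: J7 → J5 → J4 → J3 → J2 → J1 → J6


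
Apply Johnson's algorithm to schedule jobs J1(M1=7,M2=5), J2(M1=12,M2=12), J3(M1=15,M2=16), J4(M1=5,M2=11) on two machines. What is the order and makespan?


Johnson's rule:
Group 1 (M1≤M2, sort by M1): ['J4', 'J2', 'J3']
Group 2 (M1>M2, sort desc M2): ['J1']
Sequence: J4 → J2 → J3 → J1
Makespan calculation:
  J4: M1 done=5, M2 done=16
  J2: M1 done=17, M2 done=29
  J3: M1 done=32, M2 done=48
  J1: M1 done=39, M2 done=53
= Sequence: J4 → J2 → J3 → J1, Makespan: 53


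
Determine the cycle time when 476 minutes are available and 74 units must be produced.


Cycle time = available time / demand
= 476 / 74
= 6.43 min/unit


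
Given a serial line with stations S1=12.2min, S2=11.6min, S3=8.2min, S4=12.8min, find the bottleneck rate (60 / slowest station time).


Bottleneck = longest station time
Station times: [12.2, 11.6, 8.2, 12.8]
Max = 12.8 min
Rate = 60 / 12.8
= 4.69 units/hour (bottleneck: 12.8min)


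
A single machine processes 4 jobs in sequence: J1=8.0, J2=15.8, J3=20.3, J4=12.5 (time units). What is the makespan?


Sequential makespan: sum all processing times
= 8.0 + 15.8 + 20.3 + 12.5
= 56.6 time units


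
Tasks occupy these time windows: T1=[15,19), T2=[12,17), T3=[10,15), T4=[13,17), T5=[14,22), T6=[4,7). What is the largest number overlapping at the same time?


Check each time point for overlaps:
  t=14: 4 tasks active (T2, T3, T4, T5)
Max concurrent = 4


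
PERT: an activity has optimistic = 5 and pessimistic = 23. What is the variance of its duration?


σ² = ((p - o) / 6)² = (p - o)² / 36
= (23 - 5)² / 36
= 18² / 36
= 324 / 36
= 9.0000


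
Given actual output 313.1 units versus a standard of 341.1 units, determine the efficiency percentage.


Efficiency = (actual / standard) × 100
= (313.1 / 341.1) × 100
= 91.8%


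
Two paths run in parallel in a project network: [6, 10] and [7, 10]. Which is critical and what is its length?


Path A: 6 + 10 = 16
Path B: 7 + 10 = 17
Critical path = longest = max(16, 17)
= 17 (Path B)


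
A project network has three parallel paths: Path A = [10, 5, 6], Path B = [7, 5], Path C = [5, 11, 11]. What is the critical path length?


Path A: 10 + 5 + 6 = 21
Path B: 7 + 5 = 12
Path C: 5 + 11 + 11 = 27
Critical path = longest = max(21, 12, 27)
= 27 (Path C)


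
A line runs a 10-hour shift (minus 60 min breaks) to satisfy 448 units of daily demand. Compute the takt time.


Available = 10×60 - 60 = 540 min
Takt time = 540 / 448
= 1.21 min/unit


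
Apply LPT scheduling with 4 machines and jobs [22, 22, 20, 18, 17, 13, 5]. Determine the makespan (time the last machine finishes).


Jobs (LPT sorted): [22, 22, 20, 18, 17, 13, 5]
Machines: 4
  J=22 → Machine 1 (load: 0+22=22)
  J=22 → Machine 2 (load: 0+22=22)
  J=20 → Machine 3 (load: 0+20=20)
  J=18 → Machine 4 (load: 0+18=18)
  J=17 → Machine 4 (load: 18+17=35)
  J=13 → Machine 3 (load: 20+13=33)
  J=5 → Machine 1 (load: 22+5=27)
Machine loads: [27, 22, 33, 35]
Makespan = max = 35 time units


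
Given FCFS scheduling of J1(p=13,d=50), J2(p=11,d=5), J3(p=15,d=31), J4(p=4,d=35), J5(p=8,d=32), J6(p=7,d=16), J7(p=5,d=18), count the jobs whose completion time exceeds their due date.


Completion vs due date:
  J1: C=13, d=50 → on time
  J2: C=24, d=5 → TARDY
  J3: C=39, d=31 → TARDY
  J4: C=43, d=35 → TARDY
  J5: C=51, d=32 → TARDY
  J6: C=58, d=16 → TARDY
  J7: C=63, d=18 → TARDY
Tardy jobs: J2, J3, J4, J5, J6, J7
Count = 6


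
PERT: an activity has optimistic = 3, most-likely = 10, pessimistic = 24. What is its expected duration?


te = (o + 4m + p) / 6
= (3 + 4×10 + 24) / 6
= (3 + 40 + 24) / 6
= 67 / 6
= 11.17


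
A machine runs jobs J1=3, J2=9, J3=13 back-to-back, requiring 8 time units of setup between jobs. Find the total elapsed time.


Makespan = Σ processing + (n-1) × setup
= (3 + 9 + 13) + (3-1)×8
= 25 + 16
= 41 time units


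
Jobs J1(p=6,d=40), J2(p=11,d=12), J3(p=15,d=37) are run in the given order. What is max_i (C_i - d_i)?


Lateness per job (L = C - d):
  J1: C=6, d=40, L=-34
  J2: C=17, d=12, L=5
  J3: C=32, d=37, L=-5
Lmax = max(-34, 5, -5)
= 5


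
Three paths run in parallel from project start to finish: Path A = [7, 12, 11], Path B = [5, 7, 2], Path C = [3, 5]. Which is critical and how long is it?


Path A: 7 + 12 + 11 = 30
Path B: 5 + 7 + 2 = 14
Path C: 3 + 5 = 8
Critical path = longest = max(30, 14, 8)
= 30 (Path A)


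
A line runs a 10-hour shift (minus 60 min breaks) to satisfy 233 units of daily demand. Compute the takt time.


Available = 10×60 - 60 = 540 min
Takt time = 540 / 233
= 2.32 min/unit


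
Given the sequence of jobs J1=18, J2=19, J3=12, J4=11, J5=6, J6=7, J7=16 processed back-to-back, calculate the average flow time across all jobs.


Completion times:
  J1: completes at 18
  J2: completes at 37
  J3: completes at 49
  J4: completes at 60
  J5: completes at 66
  J6: completes at 73
  J7: completes at 89
Sum = 392
Average = 392/7
= 56.00


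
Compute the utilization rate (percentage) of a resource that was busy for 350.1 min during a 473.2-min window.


Utilization = busy / total × 100
= 350.1 / 473.2 × 100
= 74.0%


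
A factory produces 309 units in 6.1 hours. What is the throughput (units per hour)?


Throughput = units / time
= 309 / 6.1
= 50.7 units/hour


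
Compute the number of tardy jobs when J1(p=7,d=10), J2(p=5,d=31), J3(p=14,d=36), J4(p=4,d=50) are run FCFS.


Completion vs due date:
  J1: C=7, d=10 → on time
  J2: C=12, d=31 → on time
  J3: C=26, d=36 → on time
  J4: C=30, d=50 → on time
Tardy jobs: none
Count = 0


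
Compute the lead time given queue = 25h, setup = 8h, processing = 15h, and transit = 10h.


Lead time = queue + setup + processing + transit
= 25 + 8 + 15 + 10
= 58 hours


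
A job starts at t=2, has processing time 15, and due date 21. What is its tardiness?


Completion = start + processing = 2 + 15 = 17
Tardiness = max(0, C - d) = max(0, 17 - 21)
= max(0, -4)
= 0


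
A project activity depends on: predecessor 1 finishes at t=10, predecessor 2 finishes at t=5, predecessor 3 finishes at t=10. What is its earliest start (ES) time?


ES = max of all predecessor completion times
Predecessors: [10, 5, 10]
ES = max(10, 5, 10)
= 10


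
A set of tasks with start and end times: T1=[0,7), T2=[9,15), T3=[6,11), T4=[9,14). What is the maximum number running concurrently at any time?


Check each time point for overlaps:
  t=9: 3 tasks active (T2, T3, T4)
Max concurrent = 3


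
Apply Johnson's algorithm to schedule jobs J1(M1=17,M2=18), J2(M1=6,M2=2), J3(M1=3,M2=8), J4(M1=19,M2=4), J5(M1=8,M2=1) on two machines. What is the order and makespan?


Johnson's rule:
Group 1 (M1≤M2, sort by M1): ['J3', 'J1']
Group 2 (M1>M2, sort desc M2): ['J4', 'J2', 'J5']
Sequence: J3 → J1 → J4 → J2 → J5
Makespan calculation:
  J3: M1 done=3, M2 done=11
  J1: M1 done=20, M2 done=38
  J4: M1 done=39, M2 done=43
  J2: M1 done=45, M2 done=47
  J5: M1 done=53, M2 done=54
= Sequence: J3 → J1 → J4 → J2 → J5, Makespan: 54


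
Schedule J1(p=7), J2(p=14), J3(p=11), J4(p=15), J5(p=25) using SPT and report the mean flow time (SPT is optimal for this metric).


SPT order: J1 → J3 → J2 → J4 → J5
Completion times:
  J1: C=7
  J3: C=18
  J2: C=32
  J4: C=47
  J5: C=72
Sum = 176, n = 5
Mean flow = 176/5
= 35.20


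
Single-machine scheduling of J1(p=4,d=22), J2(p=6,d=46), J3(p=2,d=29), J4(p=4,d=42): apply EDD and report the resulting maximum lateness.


EDD order: J1 → J3 → J4 → J2
Completion and lateness:
  J1: C=4, d=22, L=4-22=-18
  J3: C=6, d=29, L=6-29=-23
  J4: C=10, d=42, L=10-42=-32
  J2: C=16, d=46, L=16-46=-30
Lmax = max(-18, -23, -32, -30)
= -18


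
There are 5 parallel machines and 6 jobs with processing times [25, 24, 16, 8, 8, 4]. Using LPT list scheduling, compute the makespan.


Jobs (LPT sorted): [25, 24, 16, 8, 8, 4]
Machines: 5
  J=25 → Machine 1 (load: 0+25=25)
  J=24 → Machine 2 (load: 0+24=24)
  J=16 → Machine 3 (load: 0+16=16)
  J=8 → Machine 4 (load: 0+8=8)
  J=8 → Machine 5 (load: 0+8=8)
  J=4 → Machine 4 (load: 8+4=12)
Machine loads: [25, 24, 16, 12, 8]
Makespan = max = 25 time units


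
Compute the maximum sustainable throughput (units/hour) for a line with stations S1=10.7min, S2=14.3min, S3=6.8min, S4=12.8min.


Bottleneck = longest station time
Station times: [10.7, 14.3, 6.8, 12.8]
Max = 14.3 min
Rate = 60 / 14.3
= 4.20 units/hour (bottleneck: 14.3min)


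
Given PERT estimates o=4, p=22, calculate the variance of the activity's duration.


σ² = ((p - o) / 6)² = (p - o)² / 36
= (22 - 4)² / 36
= 18² / 36
= 324 / 36
= 9.0000


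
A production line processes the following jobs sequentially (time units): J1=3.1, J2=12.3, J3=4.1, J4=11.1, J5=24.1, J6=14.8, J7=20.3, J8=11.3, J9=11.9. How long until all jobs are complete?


Sequential makespan: sum all processing times
= 3.1 + 12.3 + 4.1 + 11.1 + 24.1 + 14.8 + 20.3 + 11.3 + 11.9
= 113.0 time units


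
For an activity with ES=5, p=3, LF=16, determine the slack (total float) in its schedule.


EF = ES + duration = 5 + 3 = 8
LS = LF - duration = 16 - 3 = 13
Total Float = LF - EF = 16 - 8
(or LS - ES = 13 - 5)
= 8


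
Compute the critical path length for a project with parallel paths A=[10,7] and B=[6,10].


Path A: 10 + 7 = 17
Path B: 6 + 10 = 16
Critical path = longest = max(17, 16)
= 17 (Path A)


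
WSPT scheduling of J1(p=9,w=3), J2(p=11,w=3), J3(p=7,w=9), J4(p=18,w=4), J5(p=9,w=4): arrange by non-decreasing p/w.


WSPT (Smith's rule): sort by p/w ascending
  J3: p/w = 7/9 = 0.778
  J5: p/w = 9/4 = 2.250
  J1: p/w = 9/3 = 3.000
  J2: p/w = 11/3 = 3.667
  J4: p/w = 18/4 = 4.500
Order: J3 → J5 → J1 → J2 → J4


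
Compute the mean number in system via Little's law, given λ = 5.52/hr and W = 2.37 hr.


Little's law: L = λ × W
= 5.52 × 2.37
= 13.08


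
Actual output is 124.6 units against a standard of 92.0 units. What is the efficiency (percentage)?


Efficiency = (actual / standard) × 100
= (124.6 / 92.0) × 100
= 135.4%


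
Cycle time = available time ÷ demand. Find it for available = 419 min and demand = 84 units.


Cycle time = available time / demand
= 419 / 84
= 4.99 min/unit


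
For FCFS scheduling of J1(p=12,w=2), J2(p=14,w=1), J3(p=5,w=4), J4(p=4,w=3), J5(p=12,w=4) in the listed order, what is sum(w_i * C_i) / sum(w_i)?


Completion times:
  J1: C=12, w×C=2×12=24
  J2: C=26, w×C=1×26=26
  J3: C=31, w×C=4×31=124
  J4: C=35, w×C=3×35=105
  J5: C=47, w×C=4×47=188
Sum w×C = 467
Sum w = 14
Weighted avg = 467/14
= 33.36


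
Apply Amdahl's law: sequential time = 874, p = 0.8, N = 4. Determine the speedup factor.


Amdahl's law: T_p = T × ((1-p) + p/N)
= 874 × ((1-0.8) + 0.8/4)
= 874 × (0.20 + 0.2000)
= 874 × 0.4000
= 349.60
Speedup = 874/349.60
= 2.50×


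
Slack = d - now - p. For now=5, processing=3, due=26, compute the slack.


Slack = due - current_time - processing
= 26 - 5 - 3
= 18


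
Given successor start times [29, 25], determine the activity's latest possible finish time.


LF = min of all successor start times
Successors start at: [29, 25]
LF = min(29, 25)
= 25


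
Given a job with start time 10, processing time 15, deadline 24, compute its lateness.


Completion = 10 + 15 = 25
Lateness = C - d = 25 - 24
= 1


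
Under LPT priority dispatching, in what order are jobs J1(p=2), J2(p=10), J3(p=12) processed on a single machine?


LPT: sort by longest processing time first
  J3: p=12
  J2: p=10
  J1: p=2
Order: J3 → J2 → J1


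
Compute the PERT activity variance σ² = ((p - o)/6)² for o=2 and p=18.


σ² = ((p - o) / 6)² = (p - o)² / 36
= (18 - 2)² / 36
= 16² / 36
= 256 / 36
= 7.1111


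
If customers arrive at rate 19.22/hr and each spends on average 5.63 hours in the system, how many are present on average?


Little's law: L = λ × W
= 19.22 × 5.63
= 108.21


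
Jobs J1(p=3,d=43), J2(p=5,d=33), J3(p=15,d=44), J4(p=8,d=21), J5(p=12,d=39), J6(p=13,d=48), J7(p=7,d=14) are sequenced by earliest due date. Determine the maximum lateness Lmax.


EDD order: J7 → J4 → J2 → J5 → J1 → J3 → J6
Completion and lateness:
  J7: C=7, d=14, L=7-14=-7
  J4: C=15, d=21, L=15-21=-6
  J2: C=20, d=33, L=20-33=-13
  J5: C=32, d=39, L=32-39=-7
  J1: C=35, d=43, L=35-43=-8
  J3: C=50, d=44, L=50-44=6
  J6: C=63, d=48, L=63-48=15
Lmax = max(-7, -6, -13, -7, -8, 6, 15)
= 15


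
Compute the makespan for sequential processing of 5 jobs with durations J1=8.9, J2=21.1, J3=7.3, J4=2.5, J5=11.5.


Sequential makespan: sum all processing times
= 8.9 + 21.1 + 7.3 + 2.5 + 11.5
= 51.3 time units


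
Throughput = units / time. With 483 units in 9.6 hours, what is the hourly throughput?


Throughput = units / time
= 483 / 9.6
= 50.3 units/hour


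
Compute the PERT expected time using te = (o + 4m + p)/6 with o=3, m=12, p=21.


te = (o + 4m + p) / 6
= (3 + 4×12 + 21) / 6
= (3 + 48 + 21) / 6
= 72 / 6
= 12.00


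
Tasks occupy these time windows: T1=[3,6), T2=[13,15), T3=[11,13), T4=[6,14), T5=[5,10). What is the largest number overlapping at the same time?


Check each time point for overlaps:
  t=5: 2 tasks active (T1, T5)
Max concurrent = 2


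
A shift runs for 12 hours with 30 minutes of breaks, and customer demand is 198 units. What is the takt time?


Available = 12×60 - 30 = 690 min
Takt time = 690 / 198
= 3.48 min/unit


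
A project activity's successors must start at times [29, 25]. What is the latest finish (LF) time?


LF = min of all successor start times
Successors start at: [29, 25]
LF = min(29, 25)
= 25


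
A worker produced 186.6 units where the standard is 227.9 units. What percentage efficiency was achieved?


Efficiency = (actual / standard) × 100
= (186.6 / 227.9) × 100
= 81.9%


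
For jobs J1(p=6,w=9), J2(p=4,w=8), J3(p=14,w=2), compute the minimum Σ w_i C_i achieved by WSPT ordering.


WSPT order (by p/w): J2 → J1 → J3
  J2: C=4, w·C=8×4=32
  J1: C=10, w·C=9×10=90
  J3: C=24, w·C=2×24=48
Σ w·C = 170
= 170


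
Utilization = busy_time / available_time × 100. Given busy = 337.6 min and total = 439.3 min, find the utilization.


Utilization = busy / total × 100
= 337.6 / 439.3 × 100
= 76.8%


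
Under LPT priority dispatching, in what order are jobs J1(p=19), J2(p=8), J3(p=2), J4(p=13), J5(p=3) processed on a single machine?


LPT: sort by longest processing time first
  J1: p=19
  J4: p=13
  J2: p=8
  J5: p=3
  J3: p=2
Order: J1 → J4 → J2 → J5 → J3


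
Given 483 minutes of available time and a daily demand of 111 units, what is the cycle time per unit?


Cycle time = available time / demand
= 483 / 111
= 4.35 min/unit


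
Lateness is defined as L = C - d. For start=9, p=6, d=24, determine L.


Completion = 9 + 6 = 15
Lateness = C - d = 15 - 24
= -9


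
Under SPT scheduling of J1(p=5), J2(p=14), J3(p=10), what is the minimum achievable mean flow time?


SPT order: J1 → J3 → J2
Completion times:
  J1: C=5
  J3: C=15
  J2: C=29
Sum = 49, n = 3
Mean flow = 49/3
= 16.33


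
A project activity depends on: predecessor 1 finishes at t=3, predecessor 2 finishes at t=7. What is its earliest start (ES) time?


ES = max of all predecessor completion times
Predecessors: [3, 7]
ES = max(3, 7)
= 7


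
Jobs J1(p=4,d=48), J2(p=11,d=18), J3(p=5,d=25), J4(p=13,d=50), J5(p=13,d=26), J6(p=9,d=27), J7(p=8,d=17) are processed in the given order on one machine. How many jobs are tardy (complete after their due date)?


Completion vs due date:
  J1: C=4, d=48 → on time
  J2: C=15, d=18 → on time
  J3: C=20, d=25 → on time
  J4: C=33, d=50 → on time
  J5: C=46, d=26 → TARDY
  J6: C=55, d=27 → TARDY
  J7: C=63, d=17 → TARDY
Tardy jobs: J5, J6, J7
Count = 3


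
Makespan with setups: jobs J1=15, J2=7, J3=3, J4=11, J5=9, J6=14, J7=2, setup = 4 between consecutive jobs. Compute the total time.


Makespan = Σ processing + (n-1) × setup
= (15 + 7 + 3 + 11 + 9 + 14 + 2) + (7-1)×4
= 61 + 24
= 85 time units


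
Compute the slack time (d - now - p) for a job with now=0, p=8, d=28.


Slack = due - current_time - processing
= 28 - 0 - 8
= 20


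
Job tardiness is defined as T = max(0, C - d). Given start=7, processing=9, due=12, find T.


Completion = start + processing = 7 + 9 = 16
Tardiness = max(0, C - d) = max(0, 16 - 12)
= max(0, 4)
= 4


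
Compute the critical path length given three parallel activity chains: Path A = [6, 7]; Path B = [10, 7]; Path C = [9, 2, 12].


Path A: 6 + 7 = 13
Path B: 10 + 7 = 17
Path C: 9 + 2 + 12 = 23
Critical path = longest = max(13, 17, 23)
= 23 (Path C)


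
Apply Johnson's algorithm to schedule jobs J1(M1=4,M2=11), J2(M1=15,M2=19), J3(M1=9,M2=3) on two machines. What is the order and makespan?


Johnson's rule:
Group 1 (M1≤M2, sort by M1): ['J1', 'J2']
Group 2 (M1>M2, sort desc M2): ['J3']
Sequence: J1 → J2 → J3
Makespan calculation:
  J1: M1 done=4, M2 done=15
  J2: M1 done=19, M2 done=38
  J3: M1 done=28, M2 done=41
= Sequence: J1 → J2 → J3, Makespan: 41


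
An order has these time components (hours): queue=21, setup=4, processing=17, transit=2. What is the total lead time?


Lead time = queue + setup + processing + transit
= 21 + 4 + 17 + 2
= 44 hours


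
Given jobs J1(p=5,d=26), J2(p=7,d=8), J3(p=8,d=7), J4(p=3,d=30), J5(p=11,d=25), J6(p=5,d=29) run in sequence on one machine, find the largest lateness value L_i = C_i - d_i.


Lateness per job (L = C - d):
  J1: C=5, d=26, L=-21
  J2: C=12, d=8, L=4
  J3: C=20, d=7, L=13
  J4: C=23, d=30, L=-7
  J5: C=34, d=25, L=9
  J6: C=39, d=29, L=10
Lmax = max(-21, 4, 13, -7, 9, 10)
= 13


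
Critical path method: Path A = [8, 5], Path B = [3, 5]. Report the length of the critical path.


Path A: 8 + 5 = 13
Path B: 3 + 5 = 8
Critical path = longest = max(13, 8)
= 13 (Path A)


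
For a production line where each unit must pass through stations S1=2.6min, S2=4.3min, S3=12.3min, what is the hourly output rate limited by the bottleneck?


Bottleneck = longest station time
Station times: [2.6, 4.3, 12.3]
Max = 12.3 min
Rate = 60 / 12.3
= 4.88 units/hour (bottleneck: 12.3min)


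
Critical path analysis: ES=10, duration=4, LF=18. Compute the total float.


EF = ES + duration = 10 + 4 = 14
LS = LF - duration = 18 - 4 = 14
Total Float = LF - EF = 18 - 14
(or LS - ES = 14 - 10)
= 4


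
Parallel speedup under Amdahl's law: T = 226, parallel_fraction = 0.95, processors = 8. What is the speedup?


Amdahl's law: T_p = T × ((1-p) + p/N)
= 226 × ((1-0.95) + 0.95/8)
= 226 × (0.05 + 0.1187)
= 226 × 0.1688
= 38.14
Speedup = 226/38.14
= 5.93×


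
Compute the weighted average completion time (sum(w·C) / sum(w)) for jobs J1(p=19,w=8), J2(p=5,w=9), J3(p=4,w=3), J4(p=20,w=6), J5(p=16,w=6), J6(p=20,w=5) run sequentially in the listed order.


Completion times:
  J1: C=19, w×C=8×19=152
  J2: C=24, w×C=9×24=216
  J3: C=28, w×C=3×28=84
  J4: C=48, w×C=6×48=288
  J5: C=64, w×C=6×64=384
  J6: C=84, w×C=5×84=420
Sum w×C = 1544
Sum w = 37
Weighted avg = 1544/37
= 41.73


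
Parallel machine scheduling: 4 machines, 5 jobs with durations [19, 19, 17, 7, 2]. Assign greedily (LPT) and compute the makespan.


Jobs (LPT sorted): [19, 19, 17, 7, 2]
Machines: 4
  J=19 → Machine 1 (load: 0+19=19)
  J=19 → Machine 2 (load: 0+19=19)
  J=17 → Machine 3 (load: 0+17=17)
  J=7 → Machine 4 (load: 0+7=7)
  J=2 → Machine 4 (load: 7+2=9)
Machine loads: [19, 19, 17, 9]
Makespan = max = 19 time units


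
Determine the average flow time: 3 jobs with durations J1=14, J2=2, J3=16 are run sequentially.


Completion times:
  J1: completes at 14
  J2: completes at 16
  J3: completes at 32
Sum = 62
Average = 62/3
= 20.67


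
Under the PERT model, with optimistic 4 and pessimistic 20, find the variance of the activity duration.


σ² = ((p - o) / 6)² = (p - o)² / 36
= (20 - 4)² / 36
= 16² / 36
= 256 / 36
= 7.1111


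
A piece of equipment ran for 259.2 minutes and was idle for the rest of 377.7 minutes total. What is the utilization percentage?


Utilization = busy / total × 100
= 259.2 / 377.7 × 100
= 68.6%


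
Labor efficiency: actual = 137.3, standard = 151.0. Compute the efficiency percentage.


Efficiency = (actual / standard) × 100
= (137.3 / 151.0) × 100
= 90.9%


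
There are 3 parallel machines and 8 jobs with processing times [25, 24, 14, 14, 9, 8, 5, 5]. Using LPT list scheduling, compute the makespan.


Jobs (LPT sorted): [25, 24, 14, 14, 9, 8, 5, 5]
Machines: 3
  J=25 → Machine 1 (load: 0+25=25)
  J=24 → Machine 2 (load: 0+24=24)
  J=14 → Machine 3 (load: 0+14=14)
  J=14 → Machine 3 (load: 14+14=28)
  J=9 → Machine 2 (load: 24+9=33)
  J=8 → Machine 1 (load: 25+8=33)
  J=5 → Machine 3 (load: 28+5=33)
  J=5 → Machine 1 (load: 33+5=38)
Machine loads: [38, 33, 33]
Makespan = max = 38 time units


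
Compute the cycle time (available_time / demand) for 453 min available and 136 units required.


Cycle time = available time / demand
= 453 / 136
= 3.33 min/unit


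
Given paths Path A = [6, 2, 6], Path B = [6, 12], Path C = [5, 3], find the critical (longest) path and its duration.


Path A: 6 + 2 + 6 = 14
Path B: 6 + 12 = 18
Path C: 5 + 3 = 8
Critical path = longest = max(14, 18, 8)
= 18 (Path B)


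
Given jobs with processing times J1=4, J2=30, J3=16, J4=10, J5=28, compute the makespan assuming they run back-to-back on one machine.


Sequential makespan: sum all processing times
= 4 + 30 + 16 + 10 + 28
= 88 time units


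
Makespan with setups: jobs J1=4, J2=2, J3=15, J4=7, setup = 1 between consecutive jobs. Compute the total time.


Makespan = Σ processing + (n-1) × setup
= (4 + 2 + 15 + 7) + (4-1)×1
= 28 + 3
= 31 time units


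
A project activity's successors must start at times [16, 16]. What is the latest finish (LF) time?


LF = min of all successor start times
Successors start at: [16, 16]
LF = min(16, 16)
= 16


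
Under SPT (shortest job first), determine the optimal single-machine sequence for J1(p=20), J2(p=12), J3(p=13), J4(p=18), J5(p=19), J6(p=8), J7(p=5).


SPT: sort by shortest processing time
  J7: p=5
  J6: p=8
  J2: p=12
  J3: p=13
  J4: p=18
  J5: p=19
  J1: p=20
Order: J7 → J6 → J2 → J3 → J4 → J5 → J1


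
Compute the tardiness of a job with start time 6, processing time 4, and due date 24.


Completion = start + processing = 6 + 4 = 10
Tardiness = max(0, C - d) = max(0, 10 - 24)
= max(0, -14)
= 0


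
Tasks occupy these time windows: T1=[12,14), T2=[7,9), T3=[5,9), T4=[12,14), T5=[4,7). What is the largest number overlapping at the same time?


Check each time point for overlaps:
  t=5: 2 tasks active (T3, T5)
Max concurrent = 2


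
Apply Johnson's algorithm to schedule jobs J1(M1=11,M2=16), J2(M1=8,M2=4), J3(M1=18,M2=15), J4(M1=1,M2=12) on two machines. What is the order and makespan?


Johnson's rule:
Group 1 (M1≤M2, sort by M1): ['J4', 'J1']
Group 2 (M1>M2, sort desc M2): ['J3', 'J2']
Sequence: J4 → J1 → J3 → J2
Makespan calculation:
  J4: M1 done=1, M2 done=13
  J1: M1 done=12, M2 done=29
  J3: M1 done=30, M2 done=45
  J2: M1 done=38, M2 done=49
= Sequence: J4 → J1 → J3 → J2, Makespan: 49


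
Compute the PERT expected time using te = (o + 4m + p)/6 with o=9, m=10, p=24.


te = (o + 4m + p) / 6
= (9 + 4×10 + 24) / 6
= (9 + 40 + 24) / 6
= 73 / 6
= 12.17


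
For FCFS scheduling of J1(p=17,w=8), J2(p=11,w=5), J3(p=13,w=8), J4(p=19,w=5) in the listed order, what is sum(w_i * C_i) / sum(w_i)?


Completion times:
  J1: C=17, w×C=8×17=136
  J2: C=28, w×C=5×28=140
  J3: C=41, w×C=8×41=328
  J4: C=60, w×C=5×60=300
Sum w×C = 904
Sum w = 26
Weighted avg = 904/26
= 34.77


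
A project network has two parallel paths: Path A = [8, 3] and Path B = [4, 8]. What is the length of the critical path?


Path A: 8 + 3 = 11
Path B: 4 + 8 = 12
Critical path = longest = max(11, 12)
= 12 (Path B)


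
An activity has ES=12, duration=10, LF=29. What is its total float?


EF = ES + duration = 12 + 10 = 22
LS = LF - duration = 29 - 10 = 19
Total Float = LF - EF = 29 - 22
(or LS - ES = 19 - 12)
= 7


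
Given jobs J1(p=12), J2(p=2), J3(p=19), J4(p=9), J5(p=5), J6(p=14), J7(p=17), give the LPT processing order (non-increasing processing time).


LPT: sort by longest processing time first
  J3: p=19
  J7: p=17
  J6: p=14
  J1: p=12
  J4: p=9
  J5: p=5
  J2: p=2
Order: J3 → J7 → J6 → J1 → J4 → J5 → J2


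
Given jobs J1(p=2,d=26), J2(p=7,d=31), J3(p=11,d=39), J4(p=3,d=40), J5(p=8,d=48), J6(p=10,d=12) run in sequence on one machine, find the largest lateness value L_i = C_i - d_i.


Lateness per job (L = C - d):
  J1: C=2, d=26, L=-24
  J2: C=9, d=31, L=-22
  J3: C=20, d=39, L=-19
  J4: C=23, d=40, L=-17
  J5: C=31, d=48, L=-17
  J6: C=41, d=12, L=29
Lmax = max(-24, -22, -19, -17, -17, 29)
= 29


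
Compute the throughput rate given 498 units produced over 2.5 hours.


Throughput = units / time
= 498 / 2.5
= 199.2 units/hour


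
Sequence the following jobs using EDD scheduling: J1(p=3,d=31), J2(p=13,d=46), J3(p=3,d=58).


EDD: sort by earliest due date
  J1: d=31, p=3
  J2: d=46, p=13
  J3: d=58, p=3
Order: J1 → J2 → J3


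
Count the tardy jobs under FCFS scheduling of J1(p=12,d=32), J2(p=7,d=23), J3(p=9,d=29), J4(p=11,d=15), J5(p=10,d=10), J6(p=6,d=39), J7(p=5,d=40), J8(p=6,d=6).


Completion vs due date:
  J1: C=12, d=32 → on time
  J2: C=19, d=23 → on time
  J3: C=28, d=29 → on time
  J4: C=39, d=15 → TARDY
  J5: C=49, d=10 → TARDY
  J6: C=55, d=39 → TARDY
  J7: C=60, d=40 → TARDY
  J8: C=66, d=6 → TARDY
Tardy jobs: J4, J5, J6, J7, J8
Count = 5


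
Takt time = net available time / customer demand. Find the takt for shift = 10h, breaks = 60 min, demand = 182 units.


Available = 10×60 - 60 = 540 min
Takt time = 540 / 182
= 2.97 min/unit


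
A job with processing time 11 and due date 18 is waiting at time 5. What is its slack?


Slack = due - current_time - processing
= 18 - 5 - 11
= 2


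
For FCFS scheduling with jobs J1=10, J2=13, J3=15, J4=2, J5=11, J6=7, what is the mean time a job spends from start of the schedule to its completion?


Completion times:
  J1: completes at 10
  J2: completes at 23
  J3: completes at 38
  J4: completes at 40
  J5: completes at 51
  J6: completes at 58
Sum = 220
Average = 220/6
= 36.67


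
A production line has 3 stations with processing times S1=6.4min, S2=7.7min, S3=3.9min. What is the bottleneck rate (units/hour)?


Bottleneck = longest station time
Station times: [6.4, 7.7, 3.9]
Max = 7.7 min
Rate = 60 / 7.7
= 7.79 units/hour (bottleneck: 7.7min)


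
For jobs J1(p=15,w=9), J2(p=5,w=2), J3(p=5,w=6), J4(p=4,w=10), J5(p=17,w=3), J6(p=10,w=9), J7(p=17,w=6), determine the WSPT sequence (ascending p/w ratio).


WSPT (Smith's rule): sort by p/w ascending
  J4: p/w = 4/10 = 0.400
  J3: p/w = 5/6 = 0.833
  J6: p/w = 10/9 = 1.111
  J1: p/w = 15/9 = 1.667
  J2: p/w = 5/2 = 2.500
  J7: p/w = 17/6 = 2.833
  J5: p/w = 17/3 = 5.667
Order: J4 → J3 → J6 → J1 → J2 → J7 → J5


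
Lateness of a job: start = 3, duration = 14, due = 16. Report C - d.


Completion = 3 + 14 = 17
Lateness = C - d = 17 - 16
= 1


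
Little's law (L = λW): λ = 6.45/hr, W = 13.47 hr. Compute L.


Little's law: L = λ × W
= 6.45 × 13.47
= 86.88


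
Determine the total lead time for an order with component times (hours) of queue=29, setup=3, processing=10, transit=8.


Lead time = queue + setup + processing + transit
= 29 + 3 + 10 + 8
= 50 hours


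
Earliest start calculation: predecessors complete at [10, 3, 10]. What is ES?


ES = max of all predecessor completion times
Predecessors: [10, 3, 10]
ES = max(10, 3, 10)
= 10


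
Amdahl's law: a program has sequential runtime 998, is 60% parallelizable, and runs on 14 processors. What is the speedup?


Amdahl's law: T_p = T × ((1-p) + p/N)
= 998 × ((1-0.6) + 0.6/14)
= 998 × (0.40 + 0.0429)
= 998 × 0.4429
= 441.97
Speedup = 998/441.97
= 2.26×


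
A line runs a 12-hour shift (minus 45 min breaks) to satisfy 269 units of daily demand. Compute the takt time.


Available = 12×60 - 45 = 675 min
Takt time = 675 / 269
= 2.51 min/unit


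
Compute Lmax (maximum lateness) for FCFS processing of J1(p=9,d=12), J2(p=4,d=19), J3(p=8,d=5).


Lateness per job (L = C - d):
  J1: C=9, d=12, L=-3
  J2: C=13, d=19, L=-6
  J3: C=21, d=5, L=16
Lmax = max(-3, -6, 16)
= 16


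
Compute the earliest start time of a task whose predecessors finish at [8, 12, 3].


ES = max of all predecessor completion times
Predecessors: [8, 12, 3]
ES = max(8, 12, 3)
= 12


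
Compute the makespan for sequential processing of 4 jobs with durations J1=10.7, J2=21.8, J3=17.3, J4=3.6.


Sequential makespan: sum all processing times
= 10.7 + 21.8 + 17.3 + 3.6
= 53.4 time units


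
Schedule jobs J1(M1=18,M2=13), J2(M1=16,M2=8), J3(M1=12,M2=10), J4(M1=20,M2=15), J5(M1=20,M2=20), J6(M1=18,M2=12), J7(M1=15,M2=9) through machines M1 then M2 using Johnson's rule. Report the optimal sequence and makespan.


Johnson's rule:
Group 1 (M1≤M2, sort by M1): ['J5']
Group 2 (M1>M2, sort desc M2): ['J4', 'J1', 'J6', 'J3', 'J7', 'J2']
Sequence: J5 → J4 → J1 → J6 → J3 → J7 → J2
Makespan calculation:
  J5: M1 done=20, M2 done=40
  J4: M1 done=40, M2 done=55
  J1: M1 done=58, M2 done=71
  J6: M1 done=76, M2 done=88
  J3: M1 done=88, M2 done=98
  J7: M1 done=103, M2 done=112
  J2: M1 done=119, M2 done=127
= Sequence: J5 → J4 → J1 → J6 → J3 → J7 → J2, Makespan: 127


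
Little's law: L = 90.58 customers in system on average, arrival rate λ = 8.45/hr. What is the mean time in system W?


Little's law: L = λW → W = L / λ
= 90.58 / 8.45
= 10.72 hours


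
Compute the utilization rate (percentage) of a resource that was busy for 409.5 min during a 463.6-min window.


Utilization = busy / total × 100
= 409.5 / 463.6 × 100
= 88.3%


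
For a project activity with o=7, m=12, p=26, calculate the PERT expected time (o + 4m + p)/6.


te = (o + 4m + p) / 6
= (7 + 4×12 + 26) / 6
= (7 + 48 + 26) / 6
= 81 / 6
= 13.50


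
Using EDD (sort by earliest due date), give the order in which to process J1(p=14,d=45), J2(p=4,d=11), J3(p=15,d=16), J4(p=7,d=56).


EDD: sort by earliest due date
  J2: d=11, p=4
  J3: d=16, p=15
  J1: d=45, p=14
  J4: d=56, p=7
Order: J2 → J3 → J1 → J4


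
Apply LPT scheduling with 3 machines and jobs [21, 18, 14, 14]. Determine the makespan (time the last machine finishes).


Jobs (LPT sorted): [21, 18, 14, 14]
Machines: 3
  J=21 → Machine 1 (load: 0+21=21)
  J=18 → Machine 2 (load: 0+18=18)
  J=14 → Machine 3 (load: 0+14=14)
  J=14 → Machine 3 (load: 14+14=28)
Machine loads: [21, 18, 28]
Makespan = max = 28 time units


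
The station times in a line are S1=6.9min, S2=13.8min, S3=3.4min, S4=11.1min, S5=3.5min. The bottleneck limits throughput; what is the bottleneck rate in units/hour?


Bottleneck = longest station time
Station times: [6.9, 13.8, 3.4, 11.1, 3.5]
Max = 13.8 min
Rate = 60 / 13.8
= 4.35 units/hour (bottleneck: 13.8min)


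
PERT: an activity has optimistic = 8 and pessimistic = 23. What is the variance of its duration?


σ² = ((p - o) / 6)² = (p - o)² / 36
= (23 - 8)² / 36
= 15² / 36
= 225 / 36
= 6.2500


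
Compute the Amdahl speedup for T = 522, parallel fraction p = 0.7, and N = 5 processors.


Amdahl's law: T_p = T × ((1-p) + p/N)
= 522 × ((1-0.7) + 0.7/5)
= 522 × (0.30 + 0.1400)
= 522 × 0.4400
= 229.68
Speedup = 522/229.68
= 2.27×


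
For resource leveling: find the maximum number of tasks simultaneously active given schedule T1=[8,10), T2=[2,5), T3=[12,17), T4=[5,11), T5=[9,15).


Check each time point for overlaps:
  t=9: 3 tasks active (T1, T4, T5)
Max concurrent = 3


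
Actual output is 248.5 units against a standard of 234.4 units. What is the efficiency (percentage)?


Efficiency = (actual / standard) × 100
= (248.5 / 234.4) × 100
= 106.0%


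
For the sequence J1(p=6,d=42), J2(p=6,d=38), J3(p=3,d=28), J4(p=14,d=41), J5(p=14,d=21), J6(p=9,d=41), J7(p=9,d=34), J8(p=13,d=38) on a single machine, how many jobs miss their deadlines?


Completion vs due date:
  J1: C=6, d=42 → on time
  J2: C=12, d=38 → on time
  J3: C=15, d=28 → on time
  J4: C=29, d=41 → on time
  J5: C=43, d=21 → TARDY
  J6: C=52, d=41 → TARDY
  J7: C=61, d=34 → TARDY
  J8: C=74, d=38 → TARDY
Tardy jobs: J5, J6, J7, J8
Count = 4


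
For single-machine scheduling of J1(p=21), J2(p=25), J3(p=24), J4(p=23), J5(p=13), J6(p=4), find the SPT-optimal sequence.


SPT: sort by shortest processing time
  J6: p=4
  J5: p=13
  J1: p=21
  J4: p=23
  J3: p=24
  J2: p=25
Order: J6 → J5 → J1 → J4 → J3 → J2
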